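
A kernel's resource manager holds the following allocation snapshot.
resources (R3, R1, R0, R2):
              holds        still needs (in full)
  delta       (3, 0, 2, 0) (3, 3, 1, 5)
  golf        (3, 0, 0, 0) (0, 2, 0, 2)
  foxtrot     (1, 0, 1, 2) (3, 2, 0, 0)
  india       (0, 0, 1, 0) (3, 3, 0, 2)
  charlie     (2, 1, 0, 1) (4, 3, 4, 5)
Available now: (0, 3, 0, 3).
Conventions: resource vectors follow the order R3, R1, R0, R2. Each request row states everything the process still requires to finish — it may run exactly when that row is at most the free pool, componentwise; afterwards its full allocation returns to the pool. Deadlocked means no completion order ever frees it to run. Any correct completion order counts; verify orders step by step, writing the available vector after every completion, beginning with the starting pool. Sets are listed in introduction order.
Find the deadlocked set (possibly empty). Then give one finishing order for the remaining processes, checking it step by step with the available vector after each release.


Nothing here is deadlocked.
Key observation: golf leads a chain of completions in which each release enables another process.
A valid finishing order for the others: golf, foxtrot, india, delta, charlie. Step-by-step check:
  pool = (0, 3, 0, 3)
  run golf (needs (0, 2, 0, 2), free (0, 3, 0, 3)); after release of (3, 0, 0, 0) the pool is (3, 3, 0, 3)
  run foxtrot (needs (3, 2, 0, 0), free (3, 3, 0, 3)); after release of (1, 0, 1, 2) the pool is (4, 3, 1, 5)
  run india (needs (3, 3, 0, 2), free (4, 3, 1, 5)); after release of (0, 0, 1, 0) the pool is (4, 3, 2, 5)
  run delta (needs (3, 3, 1, 5), free (4, 3, 2, 5)); after release of (3, 0, 2, 0) the pool is (7, 3, 4, 5)
  run charlie (needs (4, 3, 4, 5), free (7, 3, 4, 5)); after release of (2, 1, 0, 1) the pool is (9, 4, 4, 6)


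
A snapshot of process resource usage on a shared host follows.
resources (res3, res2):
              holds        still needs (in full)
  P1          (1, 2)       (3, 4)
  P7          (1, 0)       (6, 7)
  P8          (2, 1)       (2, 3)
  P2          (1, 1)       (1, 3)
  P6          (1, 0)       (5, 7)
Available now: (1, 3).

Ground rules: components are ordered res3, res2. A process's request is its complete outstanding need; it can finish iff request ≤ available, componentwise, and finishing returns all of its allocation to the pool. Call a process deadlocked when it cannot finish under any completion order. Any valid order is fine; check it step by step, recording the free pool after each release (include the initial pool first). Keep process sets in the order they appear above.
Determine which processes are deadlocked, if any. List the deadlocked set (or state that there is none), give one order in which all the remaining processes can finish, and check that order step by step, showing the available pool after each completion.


The deadlocked set is empty.
Key observation: the pool covers P2 at once, and every later process fits after earlier releases.
The rest can finish in the order P2, P8, P1, P6, P7. Step-by-step check:
  pool = (1, 3)
  P2 needs (1, 3) <= (1, 3) -> finishes; pool += (1, 1) = (2, 4)
  P8 needs (2, 3) <= (2, 4) -> finishes; pool += (2, 1) = (4, 5)
  P1 needs (3, 4) <= (4, 5) -> finishes; pool += (1, 2) = (5, 7)
  P6 needs (5, 7) <= (5, 7) -> finishes; pool += (1, 0) = (6, 7)
  P7 needs (6, 7) <= (6, 7) -> finishes; pool += (1, 0) = (7, 7)


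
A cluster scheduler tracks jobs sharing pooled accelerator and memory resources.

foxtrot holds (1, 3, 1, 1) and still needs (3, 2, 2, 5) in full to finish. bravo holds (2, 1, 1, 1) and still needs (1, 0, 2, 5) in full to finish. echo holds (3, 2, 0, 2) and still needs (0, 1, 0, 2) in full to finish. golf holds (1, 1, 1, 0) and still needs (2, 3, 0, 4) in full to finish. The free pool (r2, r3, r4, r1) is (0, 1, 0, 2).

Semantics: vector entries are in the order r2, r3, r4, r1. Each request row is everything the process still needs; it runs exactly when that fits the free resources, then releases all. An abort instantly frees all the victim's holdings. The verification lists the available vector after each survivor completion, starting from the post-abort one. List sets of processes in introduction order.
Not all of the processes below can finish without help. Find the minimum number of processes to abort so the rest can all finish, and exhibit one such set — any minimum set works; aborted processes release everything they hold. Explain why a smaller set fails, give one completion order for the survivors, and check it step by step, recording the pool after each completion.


Minimum abort set: foxtrot.
Key observation: bravo was stuck for good until foxtrot gave back (1, 3, 1, 1); in the order shown it finishes at step 3.
Minimality: the empty abort set fails — the state is deadlocked as it stands.
The survivors complete as echo, golf, bravo. Step-by-step check (starting from the post-abort pool):
  pool = (1, 4, 1, 3)
  echo: need (0, 1, 0, 2) fits (1, 4, 1, 3); releases (3, 2, 0, 2), pool now (4, 6, 1, 5)
  golf: need (2, 3, 0, 4) fits (4, 6, 1, 5); releases (1, 1, 1, 0), pool now (5, 7, 2, 5)
  bravo: need (1, 0, 2, 5) fits (5, 7, 2, 5); releases (2, 1, 1, 1), pool now (7, 8, 3, 6)


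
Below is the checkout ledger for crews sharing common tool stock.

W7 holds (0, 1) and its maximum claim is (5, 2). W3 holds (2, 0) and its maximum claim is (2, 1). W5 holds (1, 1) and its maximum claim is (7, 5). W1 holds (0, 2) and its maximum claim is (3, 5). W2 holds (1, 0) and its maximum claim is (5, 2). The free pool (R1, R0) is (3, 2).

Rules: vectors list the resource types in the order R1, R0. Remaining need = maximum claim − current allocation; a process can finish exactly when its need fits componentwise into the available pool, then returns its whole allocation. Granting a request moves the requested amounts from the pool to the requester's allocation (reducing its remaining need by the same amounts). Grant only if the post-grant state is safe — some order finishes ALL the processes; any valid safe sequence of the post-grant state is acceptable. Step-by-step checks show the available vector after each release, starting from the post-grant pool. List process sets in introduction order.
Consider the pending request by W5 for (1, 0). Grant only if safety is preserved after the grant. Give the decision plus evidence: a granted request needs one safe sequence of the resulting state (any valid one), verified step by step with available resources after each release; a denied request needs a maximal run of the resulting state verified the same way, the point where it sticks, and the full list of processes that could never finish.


GRANT. The post-grant state is safe; one safe sequence: W3, W2, W7, W1, W5.
Key observation: post-grant, (2, 2) remains, and an order beginning with W3 completes everyone.
Verifying the post-grant state step by step:
  pool = (2, 2)
  W3 needs (0, 1) <= (2, 2) -> finishes; pool += (2, 0) = (4, 2)
  W2 needs (4, 2) <= (4, 2) -> finishes; pool += (1, 0) = (5, 2)
  W7 needs (5, 1) <= (5, 2) -> finishes; pool += (0, 1) = (5, 3)
  W1 needs (3, 3) <= (5, 3) -> finishes; pool += (0, 2) = (5, 5)
  W5 needs (5, 4) <= (5, 5) -> finishes; pool += (2, 1) = (7, 6)


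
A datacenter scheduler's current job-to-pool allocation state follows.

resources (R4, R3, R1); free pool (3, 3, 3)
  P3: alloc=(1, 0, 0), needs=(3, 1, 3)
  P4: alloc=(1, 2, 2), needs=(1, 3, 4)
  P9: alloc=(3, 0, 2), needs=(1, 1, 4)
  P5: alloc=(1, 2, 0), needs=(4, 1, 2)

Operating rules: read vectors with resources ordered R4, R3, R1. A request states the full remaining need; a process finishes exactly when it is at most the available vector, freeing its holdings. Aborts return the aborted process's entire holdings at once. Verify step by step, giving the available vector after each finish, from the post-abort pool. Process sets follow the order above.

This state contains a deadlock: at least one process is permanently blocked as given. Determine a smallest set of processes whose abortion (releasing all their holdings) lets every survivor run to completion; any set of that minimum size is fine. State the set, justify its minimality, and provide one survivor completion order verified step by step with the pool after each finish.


Abort P9.
Key observation: no ordering could ever have run P4 before the abort of P9; with (3, 0, 2) back in the pool it fits at step 1.
Why nothing smaller works: aborting no one leaves the state deadlocked as given.
One survivor order: P4, P3, P5. Walking it through (post-abort pool first):
  pool = (6, 3, 5)
  P4: need (1, 3, 4) fits (6, 3, 5); releases (1, 2, 2), pool now (7, 5, 7)
  P3: need (3, 1, 3) fits (7, 5, 7); releases (1, 0, 0), pool now (8, 5, 7)
  P5: need (4, 1, 2) fits (8, 5, 7); releases (1, 2, 0), pool now (9, 7, 7)


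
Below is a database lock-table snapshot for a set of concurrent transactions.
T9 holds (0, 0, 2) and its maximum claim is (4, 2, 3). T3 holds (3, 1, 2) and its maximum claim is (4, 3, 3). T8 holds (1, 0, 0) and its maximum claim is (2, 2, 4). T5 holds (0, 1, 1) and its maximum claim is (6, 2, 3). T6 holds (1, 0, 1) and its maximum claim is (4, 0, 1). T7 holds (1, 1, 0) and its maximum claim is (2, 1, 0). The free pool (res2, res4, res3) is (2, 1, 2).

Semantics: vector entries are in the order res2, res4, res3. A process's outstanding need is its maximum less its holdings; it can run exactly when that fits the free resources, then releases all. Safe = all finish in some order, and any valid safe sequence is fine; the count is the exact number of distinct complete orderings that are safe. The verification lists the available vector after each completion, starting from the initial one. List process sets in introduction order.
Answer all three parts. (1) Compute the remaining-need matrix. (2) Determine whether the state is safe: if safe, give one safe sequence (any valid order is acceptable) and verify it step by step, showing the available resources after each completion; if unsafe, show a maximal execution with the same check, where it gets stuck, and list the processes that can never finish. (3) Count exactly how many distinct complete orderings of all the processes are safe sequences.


(1) Outstanding need per process (order res2, res4, res3):
  T9: (4, 2, 1)
  T3: (1, 2, 1)
  T8: (1, 2, 4)
  T5: (6, 1, 2)
  T6: (3, 0, 0)
  T7: (1, 0, 0)
(2) SAFE, for example via the order T7, T3, T9, T6, T5, T8.
Key observation: the order's first zero-slack moment is T3 ((1, 2, 1) needed, (3, 2, 2) free — a requested resource with nothing to spare).
Check, step by step:
  pool = (2, 1, 2)
  T7 needs (1, 0, 0) <= (2, 1, 2) -> finishes; pool += (1, 1, 0) = (3, 2, 2)
  T3 needs (1, 2, 1) <= (3, 2, 2) -> finishes; pool += (3, 1, 2) = (6, 3, 4)
  T9 needs (4, 2, 1) <= (6, 3, 4) -> finishes; pool += (0, 0, 2) = (6, 3, 6)
  T6 needs (3, 0, 0) <= (6, 3, 6) -> finishes; pool += (1, 0, 1) = (7, 3, 7)
  T5 needs (6, 1, 2) <= (7, 3, 7) -> finishes; pool += (0, 1, 1) = (7, 4, 8)
  T8 needs (1, 2, 4) <= (7, 4, 8) -> finishes; pool += (1, 0, 0) = (8, 4, 8)
(3) Exactly 33 of the possible complete orderings are safe sequences.


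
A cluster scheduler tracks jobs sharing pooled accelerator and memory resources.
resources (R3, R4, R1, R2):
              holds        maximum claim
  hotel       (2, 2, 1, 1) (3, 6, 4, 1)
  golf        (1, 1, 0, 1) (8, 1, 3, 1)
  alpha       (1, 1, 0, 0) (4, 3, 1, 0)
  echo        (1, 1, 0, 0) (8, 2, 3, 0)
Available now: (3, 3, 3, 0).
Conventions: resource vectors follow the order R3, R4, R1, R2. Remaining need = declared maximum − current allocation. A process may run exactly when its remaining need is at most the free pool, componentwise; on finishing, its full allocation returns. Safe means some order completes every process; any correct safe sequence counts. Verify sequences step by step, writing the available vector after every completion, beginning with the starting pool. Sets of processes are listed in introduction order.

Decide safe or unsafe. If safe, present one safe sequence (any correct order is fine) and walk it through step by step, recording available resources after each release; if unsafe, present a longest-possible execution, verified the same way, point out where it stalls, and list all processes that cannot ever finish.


The state is UNSAFE.
Key observation: alpha, hotel can finish, but then (6, 6, 4, 1) is all there is, and the blocked group's R3 demands exceed it.
A maximal execution: alpha, hotel — then nothing else fits. Step-by-step check:
  pool = (3, 3, 3, 0)
  alpha needs (3, 2, 1, 0) <= (3, 3, 3, 0) -> finishes; pool += (1, 1, 0, 0) = (4, 4, 3, 0)
  hotel needs (1, 4, 3, 0) <= (4, 4, 3, 0) -> finishes; pool += (2, 2, 1, 1) = (6, 6, 4, 1)
  golf still needs (7, 0, 3, 0) but only (6, 6, 4, 1) is free — short on R3
  echo still needs (7, 1, 3, 0) but only (6, 6, 4, 1) is free — short on R3
Permanently blocked: golf and echo.


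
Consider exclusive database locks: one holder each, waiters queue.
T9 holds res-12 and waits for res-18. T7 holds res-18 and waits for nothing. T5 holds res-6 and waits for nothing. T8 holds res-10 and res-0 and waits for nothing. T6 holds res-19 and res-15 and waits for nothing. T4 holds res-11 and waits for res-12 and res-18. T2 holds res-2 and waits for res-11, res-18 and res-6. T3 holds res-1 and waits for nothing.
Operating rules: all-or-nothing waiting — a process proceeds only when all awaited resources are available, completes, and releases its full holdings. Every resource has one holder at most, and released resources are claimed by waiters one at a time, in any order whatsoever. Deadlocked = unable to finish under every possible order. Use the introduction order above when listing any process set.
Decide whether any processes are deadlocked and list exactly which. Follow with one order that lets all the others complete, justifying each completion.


The deadlocked set is empty.
Key observation: every chain of waits terminates; starting from the processes that wait on nothing, all the rest unlock in turn.
One completion order for the rest: T6, T7, T9, T5, T4, T8, T3, T2.
Verifying each step:
  T6 waits on nothing -> runs at once and releases res-19 and res-15
  T7 waits on nothing -> runs at once and releases res-18
  T9: everything it awaited (res-18) is free; runs, freeing res-12
  T5 waits on nothing -> runs at once and releases res-6
  T4: everything it awaited (res-12 and res-18) is free; runs, freeing res-11
  T8 waits on nothing -> runs at once and releases res-10 and res-0
  T3 waits on nothing -> runs at once and releases res-1
  T2: everything it awaited (res-11, res-18 and res-6) is free; runs, freeing res-2


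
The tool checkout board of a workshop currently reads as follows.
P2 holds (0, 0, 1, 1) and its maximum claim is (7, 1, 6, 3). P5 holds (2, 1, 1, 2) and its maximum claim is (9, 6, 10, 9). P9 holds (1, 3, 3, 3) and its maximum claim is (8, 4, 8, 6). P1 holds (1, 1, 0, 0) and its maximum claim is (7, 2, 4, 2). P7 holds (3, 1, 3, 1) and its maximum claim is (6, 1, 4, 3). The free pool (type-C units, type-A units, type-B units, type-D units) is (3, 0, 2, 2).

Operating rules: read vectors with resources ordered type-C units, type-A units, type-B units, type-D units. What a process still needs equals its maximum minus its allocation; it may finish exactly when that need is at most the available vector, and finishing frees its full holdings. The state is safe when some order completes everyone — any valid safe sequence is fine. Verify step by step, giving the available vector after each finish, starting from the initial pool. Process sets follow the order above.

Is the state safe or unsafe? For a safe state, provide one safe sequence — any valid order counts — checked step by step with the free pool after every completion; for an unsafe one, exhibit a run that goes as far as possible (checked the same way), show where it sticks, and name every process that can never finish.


The state is SAFE; one workable sequence: P7, P1, P9, P2, P5.
Key observation: at P7 the run first touches a limit — (3, 0, 1, 2) against (3, 0, 2, 2), exact on a resource it actually requests.
Step-by-step check:
  pool = (3, 0, 2, 2)
  P7 needs (3, 0, 1, 2) <= (3, 0, 2, 2) -> finishes; pool += (3, 1, 3, 1) = (6, 1, 5, 3)
  P1 needs (6, 1, 4, 2) <= (6, 1, 5, 3) -> finishes; pool += (1, 1, 0, 0) = (7, 2, 5, 3)
  P9 needs (7, 1, 5, 3) <= (7, 2, 5, 3) -> finishes; pool += (1, 3, 3, 3) = (8, 5, 8, 6)
  P2 needs (7, 1, 5, 2) <= (8, 5, 8, 6) -> finishes; pool += (0, 0, 1, 1) = (8, 5, 9, 7)
  P5 needs (7, 5, 9, 7) <= (8, 5, 9, 7) -> finishes; pool += (2, 1, 1, 2) = (10, 6, 10, 9)


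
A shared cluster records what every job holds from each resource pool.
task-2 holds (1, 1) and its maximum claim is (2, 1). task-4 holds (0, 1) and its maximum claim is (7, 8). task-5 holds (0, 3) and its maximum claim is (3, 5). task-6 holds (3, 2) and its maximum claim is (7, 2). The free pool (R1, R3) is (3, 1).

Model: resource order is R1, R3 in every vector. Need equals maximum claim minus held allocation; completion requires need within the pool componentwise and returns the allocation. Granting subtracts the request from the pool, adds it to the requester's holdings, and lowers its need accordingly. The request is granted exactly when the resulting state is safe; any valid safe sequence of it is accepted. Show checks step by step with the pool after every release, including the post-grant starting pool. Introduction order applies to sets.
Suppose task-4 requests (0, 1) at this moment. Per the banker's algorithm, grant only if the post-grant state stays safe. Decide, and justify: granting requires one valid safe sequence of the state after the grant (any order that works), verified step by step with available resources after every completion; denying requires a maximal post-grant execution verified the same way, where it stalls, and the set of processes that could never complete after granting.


GRANT: granting preserves safety; a valid post-grant sequence is task-2, task-6, task-5, task-4.
Key observation: (3, 0) free after granting still covers task-2 first, and each release covers the next.
Step-by-step check of the post-grant state:
  pool = (3, 0)
  run task-2 (needs (1, 0), free (3, 0)); after release of (1, 1) the pool is (4, 1)
  run task-6 (needs (4, 0), free (4, 1)); after release of (3, 2) the pool is (7, 3)
  run task-5 (needs (3, 2), free (7, 3)); after release of (0, 3) the pool is (7, 6)
  run task-4 (needs (7, 6), free (7, 6)); after release of (0, 2) the pool is (7, 8)


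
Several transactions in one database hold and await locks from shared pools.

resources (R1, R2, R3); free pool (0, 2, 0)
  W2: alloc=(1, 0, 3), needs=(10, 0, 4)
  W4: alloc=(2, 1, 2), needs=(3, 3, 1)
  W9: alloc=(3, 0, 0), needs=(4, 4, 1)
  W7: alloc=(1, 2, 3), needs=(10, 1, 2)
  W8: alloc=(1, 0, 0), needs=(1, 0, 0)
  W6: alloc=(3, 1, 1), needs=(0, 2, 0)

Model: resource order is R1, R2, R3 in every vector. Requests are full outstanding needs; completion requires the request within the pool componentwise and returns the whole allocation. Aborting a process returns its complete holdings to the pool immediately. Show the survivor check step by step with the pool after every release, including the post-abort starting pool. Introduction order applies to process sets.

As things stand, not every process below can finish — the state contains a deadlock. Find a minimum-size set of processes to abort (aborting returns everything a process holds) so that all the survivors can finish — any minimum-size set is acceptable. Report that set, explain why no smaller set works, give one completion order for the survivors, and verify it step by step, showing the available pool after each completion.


Minimum abort set: W7.
Key observation: no ordering could ever have run W2 before the abort of W7; with (1, 2, 3) back in the pool it fits at step 5.
No smaller set exists: with zero aborts the deadlock remains.
Survivors finish in the order: W6, W9, W4, W8, W2. Check, step by step (pool after the aborts first):
  pool = (1, 4, 3)
  W6 needs (0, 2, 0) <= (1, 4, 3) -> finishes; pool += (3, 1, 1) = (4, 5, 4)
  W9 needs (4, 4, 1) <= (4, 5, 4) -> finishes; pool += (3, 0, 0) = (7, 5, 4)
  W4 needs (3, 3, 1) <= (7, 5, 4) -> finishes; pool += (2, 1, 2) = (9, 6, 6)
  W8 needs (1, 0, 0) <= (9, 6, 6) -> finishes; pool += (1, 0, 0) = (10, 6, 6)
  W2 needs (10, 0, 4) <= (10, 6, 6) -> finishes; pool += (1, 0, 3) = (11, 6, 9)


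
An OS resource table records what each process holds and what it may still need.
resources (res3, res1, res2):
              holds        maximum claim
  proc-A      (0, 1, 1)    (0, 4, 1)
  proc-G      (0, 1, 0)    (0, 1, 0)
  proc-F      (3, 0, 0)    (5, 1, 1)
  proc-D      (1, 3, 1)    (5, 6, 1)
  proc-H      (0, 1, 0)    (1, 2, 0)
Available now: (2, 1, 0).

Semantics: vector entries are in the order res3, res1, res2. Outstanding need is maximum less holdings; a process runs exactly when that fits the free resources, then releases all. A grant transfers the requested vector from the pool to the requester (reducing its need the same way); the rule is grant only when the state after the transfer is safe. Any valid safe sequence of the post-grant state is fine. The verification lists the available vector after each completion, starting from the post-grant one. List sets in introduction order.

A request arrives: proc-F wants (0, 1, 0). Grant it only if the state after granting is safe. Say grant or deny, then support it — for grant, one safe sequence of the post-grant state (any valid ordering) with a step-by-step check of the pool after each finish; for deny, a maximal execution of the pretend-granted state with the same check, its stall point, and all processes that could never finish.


DENY. Granting would leave the state unsafe.
Key observation: after proc-G, proc-H the pool peaks at (2, 2, 0), and each blocked process is short somewhere: proc-A on res1; proc-F on res2; proc-D on res3, res1.
On the post-grant state, proc-G, proc-H is a maximal run — nothing extends it. Walking it through:
  pool = (2, 0, 0)
  proc-G needs (0, 0, 0) <= (2, 0, 0) -> finishes; pool += (0, 1, 0) = (2, 1, 0)
  proc-H needs (1, 1, 0) <= (2, 1, 0) -> finishes; pool += (0, 1, 0) = (2, 2, 0)
  proc-A cannot run: need (0, 3, 0) vs free (2, 2, 0) (insufficient res1)
  proc-F cannot run: need (2, 0, 1) vs free (2, 2, 0) (insufficient res2)
  proc-D cannot run: need (4, 3, 0) vs free (2, 2, 0) (insufficient res3 and res1)
Had the request been granted, proc-A, proc-F and proc-D could never finish.


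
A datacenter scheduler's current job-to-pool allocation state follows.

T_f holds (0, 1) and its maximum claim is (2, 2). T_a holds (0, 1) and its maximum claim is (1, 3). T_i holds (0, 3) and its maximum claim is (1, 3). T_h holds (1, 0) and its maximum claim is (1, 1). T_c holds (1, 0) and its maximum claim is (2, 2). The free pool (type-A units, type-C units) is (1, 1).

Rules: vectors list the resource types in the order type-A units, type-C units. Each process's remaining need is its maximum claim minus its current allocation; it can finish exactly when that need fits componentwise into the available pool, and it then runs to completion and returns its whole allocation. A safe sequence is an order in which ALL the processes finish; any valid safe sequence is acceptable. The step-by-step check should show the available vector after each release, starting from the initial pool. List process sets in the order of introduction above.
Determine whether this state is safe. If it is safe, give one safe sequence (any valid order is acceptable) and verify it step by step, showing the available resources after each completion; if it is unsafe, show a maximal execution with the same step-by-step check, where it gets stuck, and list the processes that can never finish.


SAFE, for example via the order T_i, T_c, T_f, T_h, T_a.
Key observation: T_i marks the first exact bind of the order: its need (1, 0) fits the free (1, 1) with zero slack on a requested resource.
Check, step by step:
  pool = (1, 1)
  T_i: need (1, 0) fits (1, 1); releases (0, 3), pool now (1, 4)
  T_c: need (1, 2) fits (1, 4); releases (1, 0), pool now (2, 4)
  T_f: need (2, 1) fits (2, 4); releases (0, 1), pool now (2, 5)
  T_h: need (0, 1) fits (2, 5); releases (1, 0), pool now (3, 5)
  T_a: need (1, 2) fits (3, 5); releases (0, 1), pool now (3, 6)


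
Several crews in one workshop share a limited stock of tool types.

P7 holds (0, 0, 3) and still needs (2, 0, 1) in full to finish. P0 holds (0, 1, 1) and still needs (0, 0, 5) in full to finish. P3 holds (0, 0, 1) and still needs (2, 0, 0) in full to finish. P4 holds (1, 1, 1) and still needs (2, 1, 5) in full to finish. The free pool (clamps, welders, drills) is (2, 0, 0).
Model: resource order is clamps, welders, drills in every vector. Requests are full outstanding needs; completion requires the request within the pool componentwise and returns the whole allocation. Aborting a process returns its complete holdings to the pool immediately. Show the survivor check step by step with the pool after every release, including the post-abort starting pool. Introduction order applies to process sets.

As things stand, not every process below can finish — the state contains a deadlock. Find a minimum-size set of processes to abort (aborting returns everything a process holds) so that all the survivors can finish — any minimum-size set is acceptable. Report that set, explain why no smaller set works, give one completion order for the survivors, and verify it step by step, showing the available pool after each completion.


The answer: abort P0.
Key observation: aborting P0 returns (0, 1, 1), and P4 — hopeless before — runs at step 3 with the returned capacity in the pool.
Why nothing smaller works: aborting no one leaves the state deadlocked as given.
The survivors complete as P7, P3, P4. Verifying each step (starting from the post-abort pool):
  pool = (2, 1, 1)
  P7 needs (2, 0, 1) <= (2, 1, 1) -> finishes; pool += (0, 0, 3) = (2, 1, 4)
  P3 needs (2, 0, 0) <= (2, 1, 4) -> finishes; pool += (0, 0, 1) = (2, 1, 5)
  P4 needs (2, 1, 5) <= (2, 1, 5) -> finishes; pool += (1, 1, 1) = (3, 2, 6)


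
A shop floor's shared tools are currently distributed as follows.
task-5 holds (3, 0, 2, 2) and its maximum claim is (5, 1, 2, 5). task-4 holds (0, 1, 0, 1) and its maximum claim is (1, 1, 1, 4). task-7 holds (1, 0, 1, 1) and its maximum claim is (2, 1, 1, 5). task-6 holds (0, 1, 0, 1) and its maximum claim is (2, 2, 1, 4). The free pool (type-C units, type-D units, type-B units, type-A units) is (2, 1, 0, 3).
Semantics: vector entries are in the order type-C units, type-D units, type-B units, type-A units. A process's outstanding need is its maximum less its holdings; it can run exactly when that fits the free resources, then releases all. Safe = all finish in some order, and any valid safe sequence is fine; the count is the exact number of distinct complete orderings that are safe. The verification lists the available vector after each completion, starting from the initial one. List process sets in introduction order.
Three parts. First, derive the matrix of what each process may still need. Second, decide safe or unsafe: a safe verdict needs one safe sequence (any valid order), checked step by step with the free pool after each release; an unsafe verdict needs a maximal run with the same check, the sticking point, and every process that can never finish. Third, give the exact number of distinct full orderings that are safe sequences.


(1) Remaining need (order type-C units, type-D units, type-B units, type-A units):
  task-5: (2, 1, 0, 3)
  task-4: (1, 0, 1, 3)
  task-7: (1, 1, 0, 4)
  task-6: (2, 1, 1, 3)
(2) SAFE, for example via the order task-5, task-7, task-6, task-4.
Key observation: the first exact fit in this order is task-5 — it needs (2, 1, 0, 3) with (2, 1, 0, 3) free, meeting a requested resource to the last unit.
Check, step by step:
  pool = (2, 1, 0, 3)
  task-5 needs (2, 1, 0, 3) <= (2, 1, 0, 3) -> finishes; pool += (3, 0, 2, 2) = (5, 1, 2, 5)
  task-7 needs (1, 1, 0, 4) <= (5, 1, 2, 5) -> finishes; pool += (1, 0, 1, 1) = (6, 1, 3, 6)
  task-6 needs (2, 1, 1, 3) <= (6, 1, 3, 6) -> finishes; pool += (0, 1, 0, 1) = (6, 2, 3, 7)
  task-4 needs (1, 0, 1, 3) <= (6, 2, 3, 7) -> finishes; pool += (0, 1, 0, 1) = (6, 3, 3, 8)
(3) Exactly 6 of the possible complete orderings are safe sequences.


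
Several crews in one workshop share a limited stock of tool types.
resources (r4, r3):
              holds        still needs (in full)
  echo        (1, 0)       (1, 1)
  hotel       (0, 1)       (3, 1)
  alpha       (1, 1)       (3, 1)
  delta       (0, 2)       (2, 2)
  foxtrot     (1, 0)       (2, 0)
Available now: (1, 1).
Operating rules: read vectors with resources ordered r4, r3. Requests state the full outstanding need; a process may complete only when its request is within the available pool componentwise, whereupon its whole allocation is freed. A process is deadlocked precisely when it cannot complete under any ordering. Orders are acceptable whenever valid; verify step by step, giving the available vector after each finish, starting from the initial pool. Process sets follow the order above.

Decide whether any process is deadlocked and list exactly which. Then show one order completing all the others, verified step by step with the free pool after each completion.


No process is deadlocked.
Key observation: echo fits the free pool immediately, and its release cascades until everyone finishes.
A valid finishing order for the others: echo, foxtrot, alpha, delta, hotel. Walking it through:
  pool = (1, 1)
  run echo (needs (1, 1), free (1, 1)); after release of (1, 0) the pool is (2, 1)
  run foxtrot (needs (2, 0), free (2, 1)); after release of (1, 0) the pool is (3, 1)
  run alpha (needs (3, 1), free (3, 1)); after release of (1, 1) the pool is (4, 2)
  run delta (needs (2, 2), free (4, 2)); after release of (0, 2) the pool is (4, 4)
  run hotel (needs (3, 1), free (4, 4)); after release of (0, 1) the pool is (4, 5)


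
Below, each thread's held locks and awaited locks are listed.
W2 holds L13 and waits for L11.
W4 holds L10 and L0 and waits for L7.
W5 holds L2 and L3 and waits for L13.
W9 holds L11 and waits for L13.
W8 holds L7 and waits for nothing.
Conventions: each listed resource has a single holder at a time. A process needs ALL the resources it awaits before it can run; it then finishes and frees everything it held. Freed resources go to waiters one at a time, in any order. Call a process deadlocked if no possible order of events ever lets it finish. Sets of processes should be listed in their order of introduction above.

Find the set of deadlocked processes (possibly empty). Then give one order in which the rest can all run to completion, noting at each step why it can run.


Deadlocked set: W2, W5 and W9.
Key observation: nobody on the ring W2 -> W9 -> W2 can start until another member finishes, which never happens; W5 waits into the deadlock from upstream.
A valid finishing order for the others: W8, W4.
Check, step by step:
  W8 waits on nothing -> runs at once and releases L7
  W4 waits on L7 — all released -> runs and releases L10 and L0


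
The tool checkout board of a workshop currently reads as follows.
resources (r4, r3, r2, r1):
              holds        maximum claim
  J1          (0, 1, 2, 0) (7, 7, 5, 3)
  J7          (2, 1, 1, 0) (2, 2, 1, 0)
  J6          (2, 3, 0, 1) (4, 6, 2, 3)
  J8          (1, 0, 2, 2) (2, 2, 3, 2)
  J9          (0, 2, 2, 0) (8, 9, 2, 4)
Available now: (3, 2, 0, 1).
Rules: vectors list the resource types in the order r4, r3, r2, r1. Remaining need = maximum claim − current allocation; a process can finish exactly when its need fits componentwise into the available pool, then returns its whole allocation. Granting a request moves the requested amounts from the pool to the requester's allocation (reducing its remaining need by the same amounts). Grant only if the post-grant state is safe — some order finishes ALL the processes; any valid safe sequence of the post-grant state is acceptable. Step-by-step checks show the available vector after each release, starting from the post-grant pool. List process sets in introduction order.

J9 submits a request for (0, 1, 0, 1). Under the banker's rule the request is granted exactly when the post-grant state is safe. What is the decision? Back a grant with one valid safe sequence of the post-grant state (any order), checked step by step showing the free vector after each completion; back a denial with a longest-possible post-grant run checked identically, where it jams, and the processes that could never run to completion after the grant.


DENY. Granting would leave the state unsafe.
Key observation: J7, J8 can finish, but then (6, 2, 3, 2) is all there is, and the blocked group's r3 demands exceed it.
After a pretend grant, a maximal execution: J7, J8 — then nothing else fits. Verifying each step:
  pool = (3, 1, 0, 0)
  J7: need (0, 1, 0, 0) fits (3, 1, 0, 0); releases (2, 1, 1, 0), pool now (5, 2, 1, 0)
  J8: need (1, 2, 1, 0) fits (5, 2, 1, 0); releases (1, 0, 2, 2), pool now (6, 2, 3, 2)
  blocked: J1 wants (7, 6, 3, 3), pool (6, 2, 3, 2) — not enough r4, r3 and r1
  blocked: J6 wants (2, 3, 2, 2), pool (6, 2, 3, 2) — not enough r3
  blocked: J9 wants (8, 6, 0, 3), pool (6, 2, 3, 2) — not enough r4, r3 and r1
Post-grant, the permanently blocked set is J1, J6 and J9.


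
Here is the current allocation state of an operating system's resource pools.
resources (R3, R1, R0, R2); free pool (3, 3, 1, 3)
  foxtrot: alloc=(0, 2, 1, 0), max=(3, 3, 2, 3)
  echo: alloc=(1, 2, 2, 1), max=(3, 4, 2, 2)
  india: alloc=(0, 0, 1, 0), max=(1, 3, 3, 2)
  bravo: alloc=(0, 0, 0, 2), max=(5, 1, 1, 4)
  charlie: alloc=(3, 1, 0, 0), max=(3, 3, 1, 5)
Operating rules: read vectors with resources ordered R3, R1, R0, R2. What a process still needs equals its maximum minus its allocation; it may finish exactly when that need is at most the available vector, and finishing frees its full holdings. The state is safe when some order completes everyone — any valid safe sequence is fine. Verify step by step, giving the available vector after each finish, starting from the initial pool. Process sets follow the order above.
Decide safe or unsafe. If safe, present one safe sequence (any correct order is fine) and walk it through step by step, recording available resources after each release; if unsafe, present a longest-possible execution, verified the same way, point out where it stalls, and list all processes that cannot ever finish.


UNSAFE — no complete ordering exists.
Key observation: after echo, india, foxtrot the pool peaks at (4, 7, 5, 4), and each blocked process is short somewhere: bravo on R3; charlie on R2.
The run echo, india, foxtrot cannot be extended any further. Verifying each step:
  pool = (3, 3, 1, 3)
  echo needs (2, 2, 0, 1) <= (3, 3, 1, 3) -> finishes; pool += (1, 2, 2, 1) = (4, 5, 3, 4)
  india needs (1, 3, 2, 2) <= (4, 5, 3, 4) -> finishes; pool += (0, 0, 1, 0) = (4, 5, 4, 4)
  foxtrot needs (3, 1, 1, 3) <= (4, 5, 4, 4) -> finishes; pool += (0, 2, 1, 0) = (4, 7, 5, 4)
  bravo cannot run: need (5, 1, 1, 2) vs free (4, 7, 5, 4) (insufficient R3)
  charlie cannot run: need (0, 2, 1, 5) vs free (4, 7, 5, 4) (insufficient R2)
Processes that can never finish: bravo and charlie.


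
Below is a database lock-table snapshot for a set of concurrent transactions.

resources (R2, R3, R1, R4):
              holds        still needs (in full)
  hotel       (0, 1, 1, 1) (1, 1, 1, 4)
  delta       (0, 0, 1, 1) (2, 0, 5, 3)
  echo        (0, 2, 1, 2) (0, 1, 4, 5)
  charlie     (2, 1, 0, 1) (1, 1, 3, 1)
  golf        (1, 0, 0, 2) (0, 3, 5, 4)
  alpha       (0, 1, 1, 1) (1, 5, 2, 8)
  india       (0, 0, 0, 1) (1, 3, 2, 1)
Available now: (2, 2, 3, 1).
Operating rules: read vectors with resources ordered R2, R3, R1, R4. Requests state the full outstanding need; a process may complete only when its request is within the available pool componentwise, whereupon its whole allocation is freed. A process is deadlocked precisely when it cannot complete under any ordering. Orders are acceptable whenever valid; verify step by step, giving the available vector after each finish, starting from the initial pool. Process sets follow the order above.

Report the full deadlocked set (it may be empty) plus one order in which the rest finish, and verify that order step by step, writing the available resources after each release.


Deadlocked: hotel, delta, echo, golf and alpha.
Key observation: after charlie, india the pool peaks at (4, 3, 3, 3), and each blocked process is short somewhere: hotel on R4; delta on R1; echo on R1, R4; golf on R1, R4; alpha on R3, R4.
The rest can finish in the order charlie, india. Walking it through:
  pool = (2, 2, 3, 1)
  charlie: need (1, 1, 3, 1) fits (2, 2, 3, 1); releases (2, 1, 0, 1), pool now (4, 3, 3, 2)
  india: need (1, 3, 2, 1) fits (4, 3, 3, 2); releases (0, 0, 0, 1), pool now (4, 3, 3, 3)
The blocked processes can never fit:
  blocked: hotel wants (1, 1, 1, 4), pool (4, 3, 3, 3) — not enough R4
  blocked: delta wants (2, 0, 5, 3), pool (4, 3, 3, 3) — not enough R1
  blocked: echo wants (0, 1, 4, 5), pool (4, 3, 3, 3) — not enough R1 and R4
  blocked: golf wants (0, 3, 5, 4), pool (4, 3, 3, 3) — not enough R1 and R4
  blocked: alpha wants (1, 5, 2, 8), pool (4, 3, 3, 3) — not enough R3 and R4


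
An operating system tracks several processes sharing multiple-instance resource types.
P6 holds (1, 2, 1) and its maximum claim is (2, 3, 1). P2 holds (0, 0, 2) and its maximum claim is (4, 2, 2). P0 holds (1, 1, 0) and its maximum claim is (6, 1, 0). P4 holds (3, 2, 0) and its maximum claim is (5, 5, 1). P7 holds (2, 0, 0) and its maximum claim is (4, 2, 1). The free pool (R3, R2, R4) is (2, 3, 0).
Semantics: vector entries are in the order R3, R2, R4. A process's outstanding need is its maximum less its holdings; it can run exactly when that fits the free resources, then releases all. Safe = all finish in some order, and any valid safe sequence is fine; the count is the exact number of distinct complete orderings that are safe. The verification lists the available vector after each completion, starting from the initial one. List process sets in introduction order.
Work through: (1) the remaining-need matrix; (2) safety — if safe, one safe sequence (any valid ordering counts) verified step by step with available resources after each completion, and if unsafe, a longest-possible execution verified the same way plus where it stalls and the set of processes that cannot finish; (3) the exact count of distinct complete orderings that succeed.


(1) Need matrix, components ordered R3, R2, R4:
  P6: (1, 1, 0)
  P2: (4, 2, 0)
  P0: (5, 0, 0)
  P4: (2, 3, 1)
  P7: (2, 2, 1)
(2) SAFE, for example via the order P6, P7, P2, P0, P4.
Key observation: P7 marks the first exact bind of the order: its need (2, 2, 1) fits the free (3, 5, 1) with zero slack on a requested resource.
Step-by-step check:
  pool = (2, 3, 0)
  P6: need (1, 1, 0) fits (2, 3, 0); releases (1, 2, 1), pool now (3, 5, 1)
  P7: need (2, 2, 1) fits (3, 5, 1); releases (2, 0, 0), pool now (5, 5, 1)
  P2: need (4, 2, 0) fits (5, 5, 1); releases (0, 0, 2), pool now (5, 5, 3)
  P0: need (5, 0, 0) fits (5, 5, 3); releases (1, 1, 0), pool now (6, 6, 3)
  P4: need (2, 3, 1) fits (6, 6, 3); releases (3, 2, 0), pool now (9, 8, 3)
(3) Precisely 12 of the possible complete orderings are safe sequences.


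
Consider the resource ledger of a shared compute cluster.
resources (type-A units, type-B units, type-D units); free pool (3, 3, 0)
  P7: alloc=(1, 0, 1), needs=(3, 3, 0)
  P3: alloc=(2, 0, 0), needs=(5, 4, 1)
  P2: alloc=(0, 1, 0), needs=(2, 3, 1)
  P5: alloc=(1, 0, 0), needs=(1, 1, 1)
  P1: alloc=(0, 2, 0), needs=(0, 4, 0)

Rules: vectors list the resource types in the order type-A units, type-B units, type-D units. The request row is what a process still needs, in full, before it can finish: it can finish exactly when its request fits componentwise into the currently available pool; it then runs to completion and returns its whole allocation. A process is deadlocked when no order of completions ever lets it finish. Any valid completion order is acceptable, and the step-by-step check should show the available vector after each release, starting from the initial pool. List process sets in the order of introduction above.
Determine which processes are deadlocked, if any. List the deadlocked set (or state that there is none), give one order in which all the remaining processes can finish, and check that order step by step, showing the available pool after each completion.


The deadlocked set is empty.
Key observation: there is always a runnable process — P7 first — so the state unwinds completely.
One completion order for the rest: P7, P2, P5, P1, P3. Verifying each step:
  pool = (3, 3, 0)
  run P7 (needs (3, 3, 0), free (3, 3, 0)); after release of (1, 0, 1) the pool is (4, 3, 1)
  run P2 (needs (2, 3, 1), free (4, 3, 1)); after release of (0, 1, 0) the pool is (4, 4, 1)
  run P5 (needs (1, 1, 1), free (4, 4, 1)); after release of (1, 0, 0) the pool is (5, 4, 1)
  run P1 (needs (0, 4, 0), free (5, 4, 1)); after release of (0, 2, 0) the pool is (5, 6, 1)
  run P3 (needs (5, 4, 1), free (5, 6, 1)); after release of (2, 0, 0) the pool is (7, 6, 1)
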